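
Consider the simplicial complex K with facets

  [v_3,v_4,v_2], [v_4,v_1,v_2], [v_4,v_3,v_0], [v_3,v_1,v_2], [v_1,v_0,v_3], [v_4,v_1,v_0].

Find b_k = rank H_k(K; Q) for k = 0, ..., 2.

Take the total order v_0 < v_1 < v_2 < v_3 < v_4 on the vertex set. Then K (dimension 2) consists of the simplices:

  0-simplices (5): [v_0], [v_1], [v_2], [v_3], [v_4]
  1-simplices (9): [v_0,v_1], [v_0,v_3], [v_0,v_4], [v_1,v_2], [v_1,v_3], [v_1,v_4], [v_2,v_3], [v_2,v_4], [v_3,v_4]
  2-simplices (6): [v_0,v_1,v_3], [v_0,v_1,v_4], [v_0,v_3,v_4], [v_1,v_2,v_3], [v_1,v_2,v_4], [v_2,v_3,v_4]

Hence C_0 ≅ Z^5, C_1 ≅ Z^9, C_2 ≅ Z^6.

The boundary map ∂_1: C_1 → C_0 maps an edge to its endpoints' difference, ∂[p,q] = q − p. For instance
  ∂[v_3,v_4] = [v_4] − [v_3].
As a 5×9 matrix over Z this has rank 4, with invariant factors (1,1,1,1).

Boundary ∂_2: C_2 → C_1 maps a triangle to the signed sum of its edges. For instance
  ∂[v_0,v_3,v_4] = [v_3,v_4] − [v_0,v_4] + [v_0,v_3],
  ∂[v_0,v_1,v_3] = [v_1,v_3] − [v_0,v_3] + [v_0,v_1].
As a 9×6 matrix over Z this has rank 5, with invariant factors (1,1,1,1,1).

Now H_k = ker ∂_k / im ∂_{k+1}, so:

  H_0: rank C_0 − rank ∂_1 = 5 − 4 = 1, and the invariant factors of ∂_1 are all 1, so H_0 = Z.
  H_1: rank ker ∂_1 − rank ∂_2 = (9 − 4) − 5 = 0, and the invariant factors of ∂_2 are all 1, so H_1 = 0.
  H_2: rank ker ∂_2 − rank ∂_3 = (6 − 5) − 0 = 1, and there is no ∂_3, so H_2 = Z.

Hence the Betti numbers are b_0 = 1, b_1 = 0, b_2 = 1.

b_0 = 1, b_1 = 0, b_2 = 1.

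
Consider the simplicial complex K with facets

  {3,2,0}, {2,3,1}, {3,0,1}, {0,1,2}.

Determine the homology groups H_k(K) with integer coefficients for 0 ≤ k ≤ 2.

H_0 ≅ Z,  H_1 = 0,  H_2 ≅ Z.

Order the vertices as 0 < 1 < 2 < 3. Listing each simplex with vertices in this order, K has dimension 2 with simplices:

  0-simplices (4): [0], [1], [2], [3]
  1-simplices (6): [0,1], [0,2], [0,3], [1,2], [1,3], [2,3]
  2-simplices (4): [0,1,2], [0,1,3], [0,2,3], [1,2,3]

giving chain groups C_0 ≅ Z^4, C_1 ≅ Z^6, C_2 ≅ Z^4.

Boundary ∂_1: C_1 → C_0 maps an edge to its endpoints' difference, ∂[p,q] = q − p. For instance
  ∂[1,2] = [2] − [1].
This gives a 4×6 integer matrix of rank 3; reducing to Smith normal form yields diagonal entries (1,1,1).

∂_2: C_2 → C_1 sends each 2-simplex [p,q,r] to [q,r] − [p,r] + [p,q]. For instance
  ∂[0,1,3] = [1,3] − [0,3] + [0,1],
  ∂[1,2,3] = [2,3] − [1,3] + [1,2].
As a 6×4 matrix over Z this has rank 3, with invariant factors (1,1,1).

From H_k ≅ ker(∂_k) / im(∂_{k+1}) we obtain:

  H_0: rank C_0 − rank ∂_1 = 4 − 3 = 1, and the invariant factors of ∂_1 are all 1, so H_0 ≅ Z.
  H_1: rank ker ∂_1 − rank ∂_2 = (6 − 3) − 3 = 0, and the invariant factors of ∂_2 are all 1, so H_1 ≅ 0.
  H_2: rank ker ∂_2 − rank ∂_3 = (4 − 3) − 0 = 1, and there is no ∂_3, so H_2 ≅ Z.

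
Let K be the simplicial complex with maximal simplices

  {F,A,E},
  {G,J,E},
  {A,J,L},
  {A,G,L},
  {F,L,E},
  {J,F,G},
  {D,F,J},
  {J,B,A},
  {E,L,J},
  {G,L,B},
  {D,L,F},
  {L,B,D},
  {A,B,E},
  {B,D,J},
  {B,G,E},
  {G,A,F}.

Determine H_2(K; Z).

H_2 = Z.

Take the total order A < B < D < E < F < G < J < L on the vertex set. Then K (dimension 2) consists of the simplices:

  0-simplices (8): A, B, D, E, F, G, J, L
  1-simplices (24): AB, AE, AF, AG, AJ, AL, BD, BE, BG, BJ, BL, DF, DJ, DL, EF, EG, EJ, EL, FG, FJ, FL, GJ, GL, JL
  2-simplices (16): ABE, ABJ, AEF, AFG, AGL, AJL, BDJ, BDL, BEG, BGL, DFJ, DFL, EFL, EGJ, EJL, FGJ

Hence C_0 ≅ Z^8, C_1 ≅ Z^24, C_2 ≅ Z^16.

The boundary map ∂_1: C_1 → C_0 maps an edge to its endpoints' difference, ∂[p,q] = q − p. For instance
  ∂BE = E − B.
As a 8×24 matrix over Z this has rank 7, with invariant factors (1,1,1,1,1,1,1).

Boundary ∂_2: C_2 → C_1 acts by ∂[p,q,r] = [q,r] − [p,r] + [p,q]. For instance
  ∂EGJ = GJ − EJ + EG,
  ∂FGJ = GJ − FJ + FG.
The 24×16 boundary matrix has rank 15 and Smith normal form diag(1,1,1,1,1,1,1,1,1,1,1,1,1,1,1).

Reading off H_k = ker ∂_k / im ∂_{k+1}:

  H_2: rank ker ∂_2 − rank ∂_3 = (16 − 15) − 0 = 1, and there is no ∂_3, so H_2 ≅ Z.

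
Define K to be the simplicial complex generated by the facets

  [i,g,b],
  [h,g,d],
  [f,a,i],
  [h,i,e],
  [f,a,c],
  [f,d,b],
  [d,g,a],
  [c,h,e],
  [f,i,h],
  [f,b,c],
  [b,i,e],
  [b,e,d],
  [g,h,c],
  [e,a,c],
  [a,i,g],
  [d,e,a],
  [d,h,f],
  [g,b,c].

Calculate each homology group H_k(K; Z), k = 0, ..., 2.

H_0 ≅ Z,  H_1 ≅ Z^2,  H_2 ≅ Z.

Order the vertices as a < b < c < d < e < f < g < h < i. Listing each simplex with vertices in this order, K has dimension 2 with simplices:

  0-simplices (9): a, b, c, d, e, f, g, h, i
  1-simplices (27): ac, ad, ae, af, ag, ai, bc, bd, be, bf, bg, bi, ce, cf, cg, ch, de, df, dg, dh, eh, ei, fh, fi, gh, gi, hi
  2-simplices (18): ace, acf, ade, adg, afi, agi, bcf, bcg, bde, bdf, bei, bgi, ceh, cgh, dfh, dgh, ehi, fhi

so the chain groups are C_0 ≅ Z^9, C_1 ≅ Z^27, C_2 ≅ Z^18.

Boundary ∂_1: C_1 → C_0 is given by ∂[p,q] = [q] − [p].
This gives a 9×27 integer matrix of rank 8; reducing to Smith normal form yields diagonal entries (1,1,1,1,1,1,1,1).

The boundary map ∂_2: C_2 → C_1 sends each 2-simplex [p,q,r] to [q,r] − [p,r] + [p,q]. For instance
  ∂agi = gi − ai + ag,
  ∂fhi = hi − fi + fh.
As a 27×18 matrix over Z this has rank 17, with invariant factors (1,1,1,1,1,1,1,1,1,1,1,1,1,1,1,1,1).

Computing H_k = (kernel of ∂_k) / (image of ∂_{k+1}):

  H_0: rank C_0 − rank ∂_1 = 9 − 8 = 1, and the invariant factors of ∂_1 are all 1, so H_0 ≅ Z.
  H_1: rank ker ∂_1 − rank ∂_2 = (27 − 8) − 17 = 2, and the invariant factors of ∂_2 are all 1, so H_1 ≅ Z^2.
  H_2: rank ker ∂_2 − rank ∂_3 = (18 − 17) − 0 = 1, and there is no ∂_3, so H_2 ≅ Z.

As a check, the Euler characteristic is 9 − 27 + 18 = 0, which agrees with 1 − 2 + 1 = 0.
(K is a triangulation of the torus T^2.)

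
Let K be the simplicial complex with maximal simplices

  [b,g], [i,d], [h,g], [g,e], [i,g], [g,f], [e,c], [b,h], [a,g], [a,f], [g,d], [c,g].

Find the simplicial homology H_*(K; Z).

Order the vertices as a < b < c < d < e < f < g < h < i. Listing each simplex with vertices in this order, K has dimension 1 with simplices:

  0-simplices (9): a, b, c, d, e, f, g, h, i
  1-simplices (12): af, ag, bg, bh, ce, cg, dg, di, eg, fg, gh, gi

giving chain groups C_0 ≅ Z^9, C_1 ≅ Z^12.

Boundary ∂_1: C_1 → C_0 maps an edge to its endpoints' difference, ∂[p,q] = q − p.
The 9×12 boundary matrix has rank 8 and Smith normal form diag(1,1,1,1,1,1,1,1).

From H_k ≅ ker(∂_k) / im(∂_{k+1}) we obtain:

  H_0: rank C_0 − rank ∂_1 = 9 − 8 = 1, and the invariant factors of ∂_1 are all 1, so H_0 = Z.
  H_1: rank ker ∂_1 − rank ∂_2 = (12 − 8) − 0 = 4, and there is no ∂_2, so H_1 = Z^4.

As a check, the Euler characteristic is 9 − 12 = -3, which agrees with 1 − 4 = -3.

H_0 ≅ Z,  H_1 ≅ Z^4.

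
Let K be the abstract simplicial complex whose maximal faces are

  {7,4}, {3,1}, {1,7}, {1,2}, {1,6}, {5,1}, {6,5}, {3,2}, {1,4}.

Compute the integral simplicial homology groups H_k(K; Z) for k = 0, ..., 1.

Take the total order 1 < 2 < 3 < 4 < 5 < 6 < 7 on the vertex set. Then K (dimension 1) consists of the simplices:

  0-simplices (7): [1], [2], [3], [4], [5], [6], [7]
  1-simplices (9): [1,2], [1,3], [1,4], [1,5], [1,6], [1,7], [2,3], [4,7], [5,6]

giving chain groups C_0 ≅ Z^7, C_1 ≅ Z^9.

∂_1: C_1 → C_0 maps an edge to its endpoints' difference, ∂[p,q] = q − p. For instance
  ∂[4,7] = [7] − [4].
The resulting 7×9 matrix has rank 6, and its Smith normal form has invariant factors (1,1,1,1,1,1).

Computing H_k = (kernel of ∂_k) / (image of ∂_{k+1}):

  H_0: rank C_0 − rank ∂_1 = 7 − 6 = 1, and the invariant factors of ∂_1 are all 1, so H_0 = Z.
  H_1: rank ker ∂_1 − rank ∂_2 = (9 − 6) − 0 = 3, and there is no ∂_2, so H_1 = Z^3.

As a check, the Euler characteristic is 7 − 9 = -2, which agrees with 1 − 3 = -2.
(K is a triangulation of a wedge of 3 circles.)

H_0 ≅ Z,  H_1 ≅ Z^3.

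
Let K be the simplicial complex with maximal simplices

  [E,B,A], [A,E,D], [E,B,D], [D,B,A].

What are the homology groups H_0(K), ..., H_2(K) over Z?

H_0 ≅ Z,  H_1 = 0,  H_2 ≅ Z.

Take the total order A < B < D < E on the vertex set. Then K (dimension 2) consists of the simplices:

  0-simplices (4): A, B, D, E
  1-simplices (6): AB, AD, AE, BD, BE, DE
  2-simplices (4): ABD, ABE, ADE, BDE

giving chain groups C_0 ≅ Z^4, C_1 ≅ Z^6, C_2 ≅ Z^4.

Boundary ∂_1: C_1 → C_0 is given by ∂[p,q] = [q] − [p]. For instance
  ∂AB = B − A.
The 4×6 boundary matrix has rank 3 and Smith normal form diag(1,1,1).

The boundary map ∂_2: C_2 → C_1 sends each 2-simplex [p,q,r] to [q,r] − [p,r] + [p,q]. For instance
  ∂ABD = BD − AD + AB,
  ∂ABE = BE − AE + AB.
This gives a 6×4 integer matrix of rank 3; reducing to Smith normal form yields diagonal entries (1,1,1).

From H_k ≅ ker(∂_k) / im(∂_{k+1}) we obtain:

  H_0: rank C_0 − rank ∂_1 = 4 − 3 = 1, and the invariant factors of ∂_1 are all 1, so H_0 ≅ Z.
  H_1: rank ker ∂_1 − rank ∂_2 = (6 − 3) − 3 = 0, and the invariant factors of ∂_2 are all 1, so H_1 ≅ 0.
  H_2: rank ker ∂_2 − rank ∂_3 = (4 − 3) − 0 = 1, and there is no ∂_3, so H_2 ≅ Z.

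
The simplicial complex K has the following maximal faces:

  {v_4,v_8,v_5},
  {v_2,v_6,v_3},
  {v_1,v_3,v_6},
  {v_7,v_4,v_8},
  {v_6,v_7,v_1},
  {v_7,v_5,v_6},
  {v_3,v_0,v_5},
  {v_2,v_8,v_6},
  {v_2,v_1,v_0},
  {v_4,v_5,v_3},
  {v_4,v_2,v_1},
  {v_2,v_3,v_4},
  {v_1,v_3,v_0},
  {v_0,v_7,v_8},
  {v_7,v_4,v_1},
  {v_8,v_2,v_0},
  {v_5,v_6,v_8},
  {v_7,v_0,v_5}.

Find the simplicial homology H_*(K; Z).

H_0 ≅ Z,  H_1 ≅ Z ⊕ Z/2Z,  H_2 = 0.

We work with the vertex ordering v_0 < v_1 < v_2 < v_3 < v_4 < v_5 < v_6 < v_7 < v_8. The simplices of K, each written with vertices in increasing order, are:

  0-simplices (9): [v_0], [v_1], [v_2], [v_3], [v_4], [v_5], [v_6], [v_7], [v_8]
  1-simplices (27): (27 of them)
  2-simplices (18): (18 of them)

so the chain groups are C_0 ≅ Z^9, C_1 ≅ Z^27, C_2 ≅ Z^18.

∂_1: C_1 → C_0 maps an edge to its endpoints' difference, ∂[p,q] = q − p.
As a 9×27 matrix over Z this has rank 8, with invariant factors (1,1,1,1,1,1,1,1).

Boundary ∂_2: C_2 → C_1 maps a triangle to the signed sum of its edges. For instance
  ∂[v_4,v_5,v_8] = [v_5,v_8] − [v_4,v_8] + [v_4,v_5],
  ∂[v_1,v_6,v_7] = [v_6,v_7] − [v_1,v_7] + [v_1,v_6].
This gives a 27×18 integer matrix of rank 18; reducing to Smith normal form yields diagonal entries (1,1,1,1,1,1,1,1,1,1,1,1,1,1,1,1,1,2).

Computing H_k = (kernel of ∂_k) / (image of ∂_{k+1}):

  H_0: rank C_0 − rank ∂_1 = 9 − 8 = 1, and the invariant factors of ∂_1 are all 1, so H_0 = Z.
  H_1: rank ker ∂_1 − rank ∂_2 = (27 − 8) − 18 = 1, and ∂_2 has invariant factor 2 > 1, so H_1 = Z ⊕ Z/2Z.
  H_2: rank ker ∂_2 − rank ∂_3 = (18 − 18) − 0 = 0, and there is no ∂_3, so H_2 = 0.

As a check, the Euler characteristic is 9 − 27 + 18 = 0, which agrees with 1 − 1 + 0 = 0.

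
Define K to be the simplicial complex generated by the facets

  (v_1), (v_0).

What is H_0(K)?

H_0 = Z^2.

We work with the vertex ordering v_0 < v_1. The simplices of K, each written with vertices in increasing order, are:

  0-simplices (2): [v_0], [v_1]

Hence C_0 ≅ Z^2.

Now H_k = ker ∂_k / im ∂_{k+1}, so:

  H_0: rank C_0 − rank ∂_1 = 2 − 0 = 2, and there is no ∂_1, so H_0 ≅ Z^2.

(K is a triangulation of a set of 2 points.)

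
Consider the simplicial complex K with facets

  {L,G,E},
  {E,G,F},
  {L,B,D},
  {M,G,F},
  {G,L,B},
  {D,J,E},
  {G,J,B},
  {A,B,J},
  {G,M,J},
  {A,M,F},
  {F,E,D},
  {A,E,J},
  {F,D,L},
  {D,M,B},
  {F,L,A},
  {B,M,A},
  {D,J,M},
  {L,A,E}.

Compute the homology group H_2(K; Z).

We work with the vertex ordering A < B < D < E < F < G < J < L < M. The simplices of K, each written with vertices in increasing order, are:

  0-simplices (9): A, B, D, E, F, G, J, L, M
  1-simplices (27): AB, AE, AF, AJ, AL, AM, BD, BG, BJ, BL, BM, DE, DF, DJ, DL, DM, EF, EG, EJ, EL, FG, FL, FM, GJ, GL, GM, JM
  2-simplices (18): ABJ, ABM, AEJ, AEL, AFL, AFM, BDL, BDM, BGJ, BGL, DEF, DEJ, DFL, DJM, EFG, EGL, FGM, GJM

Hence C_0 ≅ Z^9, C_1 ≅ Z^27, C_2 ≅ Z^18.

Boundary ∂_1: C_1 → C_0 sends each edge [p,q] (with p < q) to q − p.
The resulting 9×27 matrix has rank 8, and its Smith normal form has invariant factors (1,1,1,1,1,1,1,1).

Boundary ∂_2: C_2 → C_1 maps a triangle to the signed sum of its edges. For instance
  ∂BGJ = GJ − BJ + BG,
  ∂DFL = FL − DL + DF.
This gives a 27×18 integer matrix of rank 18; reducing to Smith normal form yields diagonal entries (1,1,1,1,1,1,1,1,1,1,1,1,1,1,1,1,1,2).

From H_k ≅ ker(∂_k) / im(∂_{k+1}) we obtain:

  H_2: rank ker ∂_2 − rank ∂_3 = (18 − 18) − 0 = 0, and there is no ∂_3, so H_2 ≅ 0.

H_2 ≅ 0.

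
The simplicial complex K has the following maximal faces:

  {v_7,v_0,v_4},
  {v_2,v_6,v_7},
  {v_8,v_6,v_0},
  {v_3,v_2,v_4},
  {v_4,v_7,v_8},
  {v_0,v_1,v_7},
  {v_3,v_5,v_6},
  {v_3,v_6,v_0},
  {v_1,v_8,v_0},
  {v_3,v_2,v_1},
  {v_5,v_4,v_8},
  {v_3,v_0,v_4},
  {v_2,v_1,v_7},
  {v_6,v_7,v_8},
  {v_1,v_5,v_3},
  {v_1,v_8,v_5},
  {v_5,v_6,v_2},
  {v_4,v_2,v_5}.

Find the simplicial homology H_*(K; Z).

H_0 = Z,  H_1 = Z × Z/2,  H_2 = 0.

Fix the vertex order v_0 < v_1 < v_2 < v_3 < v_4 < v_5 < v_6 < v_7 < v_8 and write every simplex with vertices in increasing order. Then dim K = 2 and the simplices of K are:

  0-simplices (9): [v_0], [v_1], [v_2], [v_3], [v_4], [v_5], [v_6], [v_7], [v_8]
  1-simplices (27): (27 of them)
  2-simplices (18): (18 of them)

so the chain groups are C_0 ≅ Z^9, C_1 ≅ Z^27, C_2 ≅ Z^18.

The boundary map ∂_1: C_1 → C_0 is given by ∂[p,q] = [q] − [p]. For instance
  ∂[v_5,v_8] = [v_8] − [v_5].
This gives a 9×27 integer matrix of rank 8; reducing to Smith normal form yields diagonal entries (1,1,1,1,1,1,1,1).

∂_2: C_2 → C_1 acts by ∂[p,q,r] = [q,r] − [p,r] + [p,q]. For instance
  ∂[v_1,v_3,v_5] = [v_3,v_5] − [v_1,v_5] + [v_1,v_3],
  ∂[v_2,v_4,v_5] = [v_4,v_5] − [v_2,v_5] + [v_2,v_4].
The 27×18 boundary matrix has rank 18 and Smith normal form diag(1,1,1,1,1,1,1,1,1,1,1,1,1,1,1,1,1,2).

Computing H_k = (kernel of ∂_k) / (image of ∂_{k+1}):

  H_0: rank C_0 − rank ∂_1 = 9 − 8 = 1, and the invariant factors of ∂_1 are all 1, so H_0 = Z.
  H_1: rank ker ∂_1 − rank ∂_2 = (27 − 8) − 18 = 1, and ∂_2 has invariant factor 2 > 1, so H_1 = Z × Z/2.
  H_2: rank ker ∂_2 − rank ∂_3 = (18 − 18) − 0 = 0, and there is no ∂_3, so H_2 = 0.

As a check, the Euler characteristic is 9 − 27 + 18 = 0, which agrees with 1 − 1 + 0 = 0.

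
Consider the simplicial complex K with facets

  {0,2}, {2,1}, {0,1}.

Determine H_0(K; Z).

Fix the vertex order 0 < 1 < 2 and write every simplex with vertices in increasing order. Then dim K = 1 and the simplices of K are:

  0-simplices (3): [0], [1], [2]
  1-simplices (3): [0,1], [0,2], [1,2]

giving chain groups C_0 ≅ Z^3, C_1 ≅ Z^3.

∂_1: C_1 → C_0 sends each edge [p,q] (with p < q) to q − p. For instance
  ∂[1,2] = [2] − [1].
The resulting 3×3 matrix has rank 2, and its Smith normal form has invariant factors (1,1).

Reading off H_k = ker ∂_k / im ∂_{k+1}:

  H_0: rank C_0 − rank ∂_1 = 3 − 2 = 1, and the invariant factors of ∂_1 are all 1, so H_0 ≅ Z.

(K is a triangulation of the circle S^1.)

H_0 = Z.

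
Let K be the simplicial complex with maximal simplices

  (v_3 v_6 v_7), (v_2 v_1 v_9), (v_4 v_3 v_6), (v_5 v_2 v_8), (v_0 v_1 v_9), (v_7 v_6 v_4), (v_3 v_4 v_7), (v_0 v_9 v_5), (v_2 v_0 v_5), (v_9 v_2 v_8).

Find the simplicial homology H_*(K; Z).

H_0 ≅ Z^2,  H_1 ≅ Z,  H_2 ≅ Z.

Fix the vertex order v_0 < v_1 < v_2 < v_3 < v_4 < v_5 < v_6 < v_7 < v_8 < v_9 and write every simplex with vertices in increasing order. Then dim K = 2 and the simplices of K are:

  0-simplices (10): [v_0], [v_1], [v_2], [v_3], [v_4], [v_5], [v_6], [v_7], [v_8], [v_9]
  1-simplices (18): (18 of them)
  2-simplices (10): [v_0,v_1,v_9], [v_0,v_2,v_5], [v_0,v_5,v_9], [v_1,v_2,v_9], [v_2,v_5,v_8], [v_2,v_8,v_9], [v_3,v_4,v_6], [v_3,v_4,v_7], [v_3,v_6,v_7], [v_4,v_6,v_7]

so the chain groups are C_0 ≅ Z^10, C_1 ≅ Z^18, C_2 ≅ Z^10.

The boundary map ∂_1: C_1 → C_0 is given by ∂[p,q] = [q] − [p]. For instance
  ∂[v_1,v_2] = [v_2] − [v_1].
This gives a 10×18 integer matrix of rank 8; reducing to Smith normal form yields diagonal entries (1,1,1,1,1,1,1,1).

Boundary ∂_2: C_2 → C_1 maps a triangle to the signed sum of its edges. For instance
  ∂[v_3,v_4,v_7] = [v_4,v_7] − [v_3,v_7] + [v_3,v_4],
  ∂[v_2,v_8,v_9] = [v_8,v_9] − [v_2,v_9] + [v_2,v_8].
The 18×10 boundary matrix has rank 9 and Smith normal form diag(1,1,1,1,1,1,1,1,1).

Now H_k = ker ∂_k / im ∂_{k+1}, so:

  H_0: rank C_0 − rank ∂_1 = 10 − 8 = 2, and the invariant factors of ∂_1 are all 1, so H_0 ≅ Z^2.
  H_1: rank ker ∂_1 − rank ∂_2 = (18 − 8) − 9 = 1, and the invariant factors of ∂_2 are all 1, so H_1 ≅ Z.
  H_2: rank ker ∂_2 − rank ∂_3 = (10 − 9) − 0 = 1, and there is no ∂_3, so H_2 ≅ Z.

As a check, the Euler characteristic is 10 − 18 + 10 = 2, which agrees with 2 − 1 + 1 = 2.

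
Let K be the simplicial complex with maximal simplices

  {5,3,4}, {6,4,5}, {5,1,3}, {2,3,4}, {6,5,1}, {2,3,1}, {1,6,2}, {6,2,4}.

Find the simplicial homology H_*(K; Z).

Take the total order 1 < 2 < 3 < 4 < 5 < 6 on the vertex set. Then K (dimension 2) consists of the simplices:

  0-simplices (6): [1], [2], [3], [4], [5], [6]
  1-simplices (12): [1,2], [1,3], [1,5], [1,6], [2,3], [2,4], [2,6], [3,4], [3,5], [4,5], [4,6], [5,6]
  2-simplices (8): [1,2,3], [1,2,6], [1,3,5], [1,5,6], [2,3,4], [2,4,6], [3,4,5], [4,5,6]

giving chain groups C_0 ≅ Z^6, C_1 ≅ Z^12, C_2 ≅ Z^8.

∂_1: C_1 → C_0 maps an edge to its endpoints' difference, ∂[p,q] = q − p.
This gives a 6×12 integer matrix of rank 5; reducing to Smith normal form yields diagonal entries (1,1,1,1,1).

∂_2: C_2 → C_1 sends each 2-simplex [p,q,r] to [q,r] − [p,r] + [p,q]. For instance
  ∂[3,4,5] = [4,5] − [3,5] + [3,4],
  ∂[1,2,3] = [2,3] − [1,3] + [1,2].
As a 12×8 matrix over Z this has rank 7, with invariant factors (1,1,1,1,1,1,1).

Reading off H_k = ker ∂_k / im ∂_{k+1}:

  H_0: rank C_0 − rank ∂_1 = 6 − 5 = 1, and the invariant factors of ∂_1 are all 1, so H_0 = Z.
  H_1: rank ker ∂_1 − rank ∂_2 = (12 − 5) − 7 = 0, and the invariant factors of ∂_2 are all 1, so H_1 = 0.
  H_2: rank ker ∂_2 − rank ∂_3 = (8 − 7) − 0 = 1, and there is no ∂_3, so H_2 = Z.

As a check, the Euler characteristic is 6 − 12 + 8 = 2, which agrees with 1 − 0 + 1 = 2.

H_0 = Z,  H_1 = 0,  H_2 = Z.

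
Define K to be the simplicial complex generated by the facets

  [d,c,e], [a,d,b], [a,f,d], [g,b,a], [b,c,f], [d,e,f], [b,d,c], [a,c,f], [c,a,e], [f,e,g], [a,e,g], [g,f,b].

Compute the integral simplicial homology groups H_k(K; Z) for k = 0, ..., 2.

We work with the vertex ordering a < b < c < d < e < f < g. The simplices of K, each written with vertices in increasing order, are:

  0-simplices (7): a, b, c, d, e, f, g
  1-simplices (18): ab, ac, ad, ae, af, ag, bc, bd, bf, bg, cd, ce, cf, de, df, ef, eg, fg
  2-simplices (12): abd, abg, ace, acf, adf, aeg, bcd, bcf, bfg, cde, def, efg

so the chain groups are C_0 ≅ Z^7, C_1 ≅ Z^18, C_2 ≅ Z^12.

The boundary map ∂_1: C_1 → C_0 sends each edge [p,q] (with p < q) to q − p.
This gives a 7×18 integer matrix of rank 6; reducing to Smith normal form yields diagonal entries (1,1,1,1,1,1).

The boundary map ∂_2: C_2 → C_1 acts by ∂[p,q,r] = [q,r] − [p,r] + [p,q]. For instance
  ∂ace = ce − ae + ac,
  ∂aeg = eg − ag + ae.
As a 18×12 matrix over Z this has rank 12, with invariant factors (1,1,1,1,1,1,1,1,1,1,1,2).

Reading off H_k = ker ∂_k / im ∂_{k+1}:

  H_0: rank C_0 − rank ∂_1 = 7 − 6 = 1, and the invariant factors of ∂_1 are all 1, so H_0 ≅ Z.
  H_1: rank ker ∂_1 − rank ∂_2 = (18 − 6) − 12 = 0, and ∂_2 has invariant factor 2 > 1, so H_1 ≅ Z_2.
  H_2: rank ker ∂_2 − rank ∂_3 = (12 − 12) − 0 = 0, and there is no ∂_3, so H_2 ≅ 0.

H_0 = Z,  H_1 = Z_2,  H_2 = 0.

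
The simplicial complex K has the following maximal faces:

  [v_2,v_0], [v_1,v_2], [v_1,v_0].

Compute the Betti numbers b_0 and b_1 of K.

Fix the vertex order v_0 < v_1 < v_2 and write every simplex with vertices in increasing order. Then dim K = 1 and the simplices of K are:

  0-simplices (3): [v_0], [v_1], [v_2]
  1-simplices (3): [v_0,v_1], [v_0,v_2], [v_1,v_2]

Hence C_0 ≅ Z^3, C_1 ≅ Z^3.

The boundary map ∂_1: C_1 → C_0 sends each edge [p,q] (with p < q) to q − p.
The 3×3 boundary matrix has rank 2 and Smith normal form diag(1,1).

Reading off H_k = ker ∂_k / im ∂_{k+1}:

  H_0: rank C_0 − rank ∂_1 = 3 − 2 = 1, and the invariant factors of ∂_1 are all 1, so H_0 ≅ Z.
  H_1: rank ker ∂_1 − rank ∂_2 = (3 − 2) − 0 = 1, and there is no ∂_2, so H_1 ≅ Z.

As a check, the Euler characteristic is 3 − 3 = 0, which agrees with 1 − 1 = 0.
(K is a triangulation of the circle S^1.)

Hence the Betti numbers are b_0 = 1, b_1 = 1.

b_0 = 1, b_1 = 1.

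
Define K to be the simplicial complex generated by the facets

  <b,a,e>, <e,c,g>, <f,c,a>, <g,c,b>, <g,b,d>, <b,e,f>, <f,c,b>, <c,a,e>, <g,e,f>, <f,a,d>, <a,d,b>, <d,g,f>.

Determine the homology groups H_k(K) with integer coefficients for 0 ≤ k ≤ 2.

Order the vertices as a < b < c < d < e < f < g. Listing each simplex with vertices in this order, K has dimension 2 with simplices:

  0-simplices (7): a, b, c, d, e, f, g
  1-simplices (18): ab, ac, ad, ae, af, bc, bd, be, bf, bg, ce, cf, cg, df, dg, ef, eg, fg
  2-simplices (12): abd, abe, ace, acf, adf, bcf, bcg, bdg, bef, ceg, dfg, efg

Hence C_0 ≅ Z^7, C_1 ≅ Z^18, C_2 ≅ Z^12.

∂_1: C_1 → C_0 is given by ∂[p,q] = [q] − [p]. For instance
  ∂ef = f − e.
The resulting 7×18 matrix has rank 6, and its Smith normal form has invariant factors (1,1,1,1,1,1).

∂_2: C_2 → C_1 maps a triangle to the signed sum of its edges. For instance
  ∂adf = df − af + ad,
  ∂abe = be − ae + ab.
As a 18×12 matrix over Z this has rank 12, with invariant factors (1,1,1,1,1,1,1,1,1,1,1,2).

Reading off H_k = ker ∂_k / im ∂_{k+1}:

  H_0: rank C_0 − rank ∂_1 = 7 − 6 = 1, and the invariant factors of ∂_1 are all 1, so H_0 ≅ Z.
  H_1: rank ker ∂_1 − rank ∂_2 = (18 − 6) − 12 = 0, and ∂_2 has invariant factor 2 > 1, so H_1 ≅ Z/2.
  H_2: rank ker ∂_2 − rank ∂_3 = (12 − 12) − 0 = 0, and there is no ∂_3, so H_2 ≅ 0.

(K is a triangulation of the real projective plane RP^2.)

H_0 ≅ Z,  H_1 ≅ Z/2,  H_2 = 0.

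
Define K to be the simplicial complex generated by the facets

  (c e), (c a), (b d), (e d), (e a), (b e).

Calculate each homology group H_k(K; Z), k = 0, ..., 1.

Fix the vertex order a < b < c < d < e and write every simplex with vertices in increasing order. Then dim K = 1 and the simplices of K are:

  0-simplices (5): a, b, c, d, e
  1-simplices (6): ac, ae, bd, be, ce, de

Hence C_0 ≅ Z^5, C_1 ≅ Z^6.

Boundary ∂_1: C_1 → C_0 is given by ∂[p,q] = [q] − [p]. For instance
  ∂ae = e − a.
The resulting 5×6 matrix has rank 4, and its Smith normal form has invariant factors (1,1,1,1).

Now H_k = ker ∂_k / im ∂_{k+1}, so:

  H_0: rank C_0 − rank ∂_1 = 5 − 4 = 1, and the invariant factors of ∂_1 are all 1, so H_0 ≅ Z.
  H_1: rank ker ∂_1 − rank ∂_2 = (6 − 4) − 0 = 2, and there is no ∂_2, so H_1 ≅ Z^2.

H_0 ≅ Z,  H_1 ≅ Z^2.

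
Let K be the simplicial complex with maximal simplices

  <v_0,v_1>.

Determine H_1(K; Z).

We work with the vertex ordering v_0 < v_1. The simplices of K, each written with vertices in increasing order, are:

  0-simplices (2): [v_0], [v_1]
  1-simplices (1): [v_0,v_1]

so the chain groups are C_0 ≅ Z^2, C_1 ≅ Z^1.

The boundary map ∂_1: C_1 → C_0 sends each edge [p,q] (with p < q) to q − p. For instance
  ∂[v_0,v_1] = [v_1] − [v_0].
The 2×1 boundary matrix has rank 1 and Smith normal form diag(1).

Now H_k = ker ∂_k / im ∂_{k+1}, so:

  H_1: rank ker ∂_1 − rank ∂_2 = (1 − 1) − 0 = 0, and there is no ∂_2, so H_1 = 0.

H_1 ≅ 0.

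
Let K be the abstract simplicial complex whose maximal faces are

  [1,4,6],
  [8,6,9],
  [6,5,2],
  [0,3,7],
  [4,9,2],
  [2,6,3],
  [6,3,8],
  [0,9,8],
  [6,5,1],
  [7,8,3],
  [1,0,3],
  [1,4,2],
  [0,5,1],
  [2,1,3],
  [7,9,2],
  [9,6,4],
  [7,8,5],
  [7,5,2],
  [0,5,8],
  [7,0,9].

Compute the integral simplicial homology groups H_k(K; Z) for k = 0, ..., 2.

Fix the vertex order 0 < 1 < 2 < 3 < 4 < 5 < 6 < 7 < 8 < 9 and write every simplex with vertices in increasing order. Then dim K = 2 and the simplices of K are:

  0-simplices (10): [0], [1], [2], [3], [4], [5], [6], [7], [8], [9]
  1-simplices (30): (30 of them)
  2-simplices (20): (20 of them)

so the chain groups are C_0 ≅ Z^10, C_1 ≅ Z^30, C_2 ≅ Z^20.

The boundary map ∂_1: C_1 → C_0 is given by ∂[p,q] = [q] − [p]. For instance
  ∂[7,9] = [9] − [7].
The resulting 10×30 matrix has rank 9, and its Smith normal form has invariant factors (1,1,1,1,1,1,1,1,1).

Boundary ∂_2: C_2 → C_1 maps a triangle to the signed sum of its edges. For instance
  ∂[3,6,8] = [6,8] − [3,8] + [3,6],
  ∂[0,7,9] = [7,9] − [0,9] + [0,7].
The resulting 30×20 matrix has rank 20, and its Smith normal form has invariant factors (1,1,1,1,1,1,1,1,1,1,1,1,1,1,1,1,1,1,1,2).

Reading off H_k = ker ∂_k / im ∂_{k+1}:

  H_0: rank C_0 − rank ∂_1 = 10 − 9 = 1, and the invariant factors of ∂_1 are all 1, so H_0 = Z.
  H_1: rank ker ∂_1 − rank ∂_2 = (30 − 9) − 20 = 1, and ∂_2 has invariant factor 2 > 1, so H_1 = Z ⊕ Z/2.
  H_2: rank ker ∂_2 − rank ∂_3 = (20 − 20) − 0 = 0, and there is no ∂_3, so H_2 = 0.

As a check, the Euler characteristic is 10 − 30 + 20 = 0, which agrees with 1 − 1 + 0 = 0.
(K is a triangulation of the Klein bottle.)

H_0 = Z,  H_1 = Z ⊕ Z/2,  H_2 = 0.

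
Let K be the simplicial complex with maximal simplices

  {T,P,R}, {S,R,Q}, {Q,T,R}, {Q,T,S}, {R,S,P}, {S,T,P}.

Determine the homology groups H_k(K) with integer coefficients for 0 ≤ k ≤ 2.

Order the vertices as P < Q < R < S < T. Listing each simplex with vertices in this order, K has dimension 2 with simplices:

  0-simplices (5): P, Q, R, S, T
  1-simplices (9): PR, PS, PT, QR, QS, QT, RS, RT, ST
  2-simplices (6): PRS, PRT, PST, QRS, QRT, QST

giving chain groups C_0 ≅ Z^5, C_1 ≅ Z^9, C_2 ≅ Z^6.

The boundary map ∂_1: C_1 → C_0 is given by ∂[p,q] = [q] − [p]. For instance
  ∂QS = S − Q.
The 5×9 boundary matrix has rank 4 and Smith normal form diag(1,1,1,1).

Boundary ∂_2: C_2 → C_1 sends each 2-simplex [p,q,r] to [q,r] − [p,r] + [p,q]. For instance
  ∂PRT = RT − PT + PR,
  ∂QST = ST − QT + QS.
This gives a 9×6 integer matrix of rank 5; reducing to Smith normal form yields diagonal entries (1,1,1,1,1).

Now H_k = ker ∂_k / im ∂_{k+1}, so:

  H_0: rank C_0 − rank ∂_1 = 5 − 4 = 1, and the invariant factors of ∂_1 are all 1, so H_0 ≅ Z.
  H_1: rank ker ∂_1 − rank ∂_2 = (9 − 4) − 5 = 0, and the invariant factors of ∂_2 are all 1, so H_1 ≅ 0.
  H_2: rank ker ∂_2 − rank ∂_3 = (6 − 5) − 0 = 1, and there is no ∂_3, so H_2 ≅ Z.

(K is a triangulation of the 2-sphere S^2.)

H_0 = Z,  H_1 = 0,  H_2 = Z.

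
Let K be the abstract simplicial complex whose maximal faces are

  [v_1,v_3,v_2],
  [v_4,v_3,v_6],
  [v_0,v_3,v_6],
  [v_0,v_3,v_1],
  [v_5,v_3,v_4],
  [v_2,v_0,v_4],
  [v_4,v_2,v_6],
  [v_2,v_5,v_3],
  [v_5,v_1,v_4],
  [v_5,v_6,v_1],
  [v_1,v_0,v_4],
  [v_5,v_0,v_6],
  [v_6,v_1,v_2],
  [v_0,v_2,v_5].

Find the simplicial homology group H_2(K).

H_2 ≅ Z.

Fix the vertex order v_0 < v_1 < v_2 < v_3 < v_4 < v_5 < v_6 and write every simplex with vertices in increasing order. Then dim K = 2 and the simplices of K are:

  0-simplices (7): [v_0], [v_1], [v_2], [v_3], [v_4], [v_5], [v_6]
  1-simplices (21): (21 of them)
  2-simplices (14): (14 of them)

giving chain groups C_0 ≅ Z^7, C_1 ≅ Z^21, C_2 ≅ Z^14.

Boundary ∂_1: C_1 → C_0 sends each edge [p,q] (with p < q) to q − p. For instance
  ∂[v_1,v_2] = [v_2] − [v_1].
This gives a 7×21 integer matrix of rank 6; reducing to Smith normal form yields diagonal entries (1,1,1,1,1,1).

∂_2: C_2 → C_1 acts by ∂[p,q,r] = [q,r] − [p,r] + [p,q]. For instance
  ∂[v_2,v_4,v_6] = [v_4,v_6] − [v_2,v_6] + [v_2,v_4],
  ∂[v_0,v_3,v_6] = [v_3,v_6] − [v_0,v_6] + [v_0,v_3].
The 21×14 boundary matrix has rank 13 and Smith normal form diag(1,1,1,1,1,1,1,1,1,1,1,1,1).

From H_k ≅ ker(∂_k) / im(∂_{k+1}) we obtain:

  H_2: rank ker ∂_2 − rank ∂_3 = (14 − 13) − 0 = 1, and there is no ∂_3, so H_2 = Z.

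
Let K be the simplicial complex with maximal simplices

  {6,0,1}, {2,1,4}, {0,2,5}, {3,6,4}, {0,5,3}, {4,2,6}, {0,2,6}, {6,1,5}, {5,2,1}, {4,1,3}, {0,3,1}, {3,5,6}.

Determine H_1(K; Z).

Fix the vertex order 0 < 1 < 2 < 3 < 4 < 5 < 6 and write every simplex with vertices in increasing order. Then dim K = 2 and the simplices of K are:

  0-simplices (7): [0], [1], [2], [3], [4], [5], [6]
  1-simplices (18): [0,1], [0,2], [0,3], [0,5], [0,6], [1,2], [1,3], [1,4], [1,5], [1,6], [2,4], [2,5], [2,6], [3,4], [3,5], [3,6], [4,6], [5,6]
  2-simplices (12): [0,1,3], [0,1,6], [0,2,5], [0,2,6], [0,3,5], [1,2,4], [1,2,5], [1,3,4], [1,5,6], [2,4,6], [3,4,6], [3,5,6]

giving chain groups C_0 ≅ Z^7, C_1 ≅ Z^18, C_2 ≅ Z^12.

The boundary map ∂_1: C_1 → C_0 maps an edge to its endpoints' difference, ∂[p,q] = q − p. For instance
  ∂[1,4] = [4] − [1].
The resulting 7×18 matrix has rank 6, and its Smith normal form has invariant factors (1,1,1,1,1,1).

Boundary ∂_2: C_2 → C_1 sends each 2-simplex [p,q,r] to [q,r] − [p,r] + [p,q]. For instance
  ∂[1,2,4] = [2,4] − [1,4] + [1,2],
  ∂[1,5,6] = [5,6] − [1,6] + [1,5].
This gives a 18×12 integer matrix of rank 12; reducing to Smith normal form yields diagonal entries (1,1,1,1,1,1,1,1,1,1,1,2).

Reading off H_k = ker ∂_k / im ∂_{k+1}:

  H_1: rank ker ∂_1 − rank ∂_2 = (18 − 6) − 12 = 0, and ∂_2 has invariant factor 2 > 1, so H_1 = Z_2.

H_1 = Z_2.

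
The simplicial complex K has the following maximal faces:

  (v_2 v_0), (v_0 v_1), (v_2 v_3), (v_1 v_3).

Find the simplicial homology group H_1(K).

Fix the vertex order v_0 < v_1 < v_2 < v_3 and write every simplex with vertices in increasing order. Then dim K = 1 and the simplices of K are:

  0-simplices (4): [v_0], [v_1], [v_2], [v_3]
  1-simplices (4): [v_0,v_1], [v_0,v_2], [v_1,v_3], [v_2,v_3]

so the chain groups are C_0 ≅ Z^4, C_1 ≅ Z^4.

The boundary map ∂_1: C_1 → C_0 maps an edge to its endpoints' difference, ∂[p,q] = q − p. For instance
  ∂[v_2,v_3] = [v_3] − [v_2].
The 4×4 boundary matrix has rank 3 and Smith normal form diag(1,1,1).

Now H_k = ker ∂_k / im ∂_{k+1}, so:

  H_1: rank ker ∂_1 − rank ∂_2 = (4 − 3) − 0 = 1, and there is no ∂_2, so H_1 = Z.

H_1 ≅ Z.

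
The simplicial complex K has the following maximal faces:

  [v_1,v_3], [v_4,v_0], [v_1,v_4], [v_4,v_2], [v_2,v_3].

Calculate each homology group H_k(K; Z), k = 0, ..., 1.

H_0 = Z,  H_1 = Z.

We work with the vertex ordering v_0 < v_1 < v_2 < v_3 < v_4. The simplices of K, each written with vertices in increasing order, are:

  0-simplices (5): [v_0], [v_1], [v_2], [v_3], [v_4]
  1-simplices (5): [v_0,v_4], [v_1,v_3], [v_1,v_4], [v_2,v_3], [v_2,v_4]

so the chain groups are C_0 ≅ Z^5, C_1 ≅ Z^5.

Boundary ∂_1: C_1 → C_0 sends each edge [p,q] (with p < q) to q − p.
The resulting 5×5 matrix has rank 4, and its Smith normal form has invariant factors (1,1,1,1).

From H_k ≅ ker(∂_k) / im(∂_{k+1}) we obtain:

  H_0: rank C_0 − rank ∂_1 = 5 − 4 = 1, and the invariant factors of ∂_1 are all 1, so H_0 ≅ Z.
  H_1: rank ker ∂_1 − rank ∂_2 = (5 − 4) − 0 = 1, and there is no ∂_2, so H_1 ≅ Z.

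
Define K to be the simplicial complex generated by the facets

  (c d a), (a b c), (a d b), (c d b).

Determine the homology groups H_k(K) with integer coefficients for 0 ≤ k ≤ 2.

H_0 ≅ Z,  H_1 = 0,  H_2 ≅ Z.

K has 4 vertices, 6 edges, 4 triangles.
rank ∂_0 = 0, rank ∂_1 = 3 ⇒ b_0 = 4 − 0 − 3 = 1; all invariant factors of ∂_1 are 1 so no torsion. So H_0 ≅ Z.
rank ∂_1 = 3, rank ∂_2 = 3 ⇒ b_1 = 6 − 3 − 3 = 0; all invariant factors of ∂_2 are 1 so no torsion. So H_1 ≅ 0.
rank ∂_2 = 3, rank ∂_3 = 0 ⇒ b_2 = 4 − 3 − 0 = 1. So H_2 ≅ Z.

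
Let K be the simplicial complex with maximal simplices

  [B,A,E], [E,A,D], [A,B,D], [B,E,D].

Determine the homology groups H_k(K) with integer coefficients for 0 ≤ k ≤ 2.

Fix the vertex order A < B < D < E and write every simplex with vertices in increasing order. Then dim K = 2 and the simplices of K are:

  0-simplices (4): A, B, D, E
  1-simplices (6): AB, AD, AE, BD, BE, DE
  2-simplices (4): ABD, ABE, ADE, BDE

giving chain groups C_0 ≅ Z^4, C_1 ≅ Z^6, C_2 ≅ Z^4.

Boundary ∂_1: C_1 → C_0 is given by ∂[p,q] = [q] − [p]. For instance
  ∂AB = B − A.
This gives a 4×6 integer matrix of rank 3; reducing to Smith normal form yields diagonal entries (1,1,1).

Boundary ∂_2: C_2 → C_1 sends each 2-simplex [p,q,r] to [q,r] − [p,r] + [p,q]. For instance
  ∂ABD = BD − AD + AB,
  ∂BDE = DE − BE + BD.
The resulting 6×4 matrix has rank 3, and its Smith normal form has invariant factors (1,1,1).

Now H_k = ker ∂_k / im ∂_{k+1}, so:

  H_0: rank C_0 − rank ∂_1 = 4 − 3 = 1, and the invariant factors of ∂_1 are all 1, so H_0 = Z.
  H_1: rank ker ∂_1 − rank ∂_2 = (6 − 3) − 3 = 0, and the invariant factors of ∂_2 are all 1, so H_1 = 0.
  H_2: rank ker ∂_2 − rank ∂_3 = (4 − 3) − 0 = 1, and there is no ∂_3, so H_2 = Z.

(K is a triangulation of the 2-sphere S^2.)

H_0 ≅ Z,  H_1 = 0,  H_2 ≅ Z.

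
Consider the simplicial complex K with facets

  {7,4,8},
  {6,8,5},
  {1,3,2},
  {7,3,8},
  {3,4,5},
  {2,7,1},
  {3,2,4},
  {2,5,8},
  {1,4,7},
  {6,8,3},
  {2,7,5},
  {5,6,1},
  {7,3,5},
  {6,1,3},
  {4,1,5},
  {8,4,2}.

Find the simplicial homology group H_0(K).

Fix the vertex order 1 < 2 < 3 < 4 < 5 < 6 < 7 < 8 and write every simplex with vertices in increasing order. Then dim K = 2 and the simplices of K are:

  0-simplices (8): [1], [2], [3], [4], [5], [6], [7], [8]
  1-simplices (24): (24 of them)
  2-simplices (16): [1,2,3], [1,2,7], [1,3,6], [1,4,5], [1,4,7], [1,5,6], [2,3,4], [2,4,8], [2,5,7], [2,5,8], [3,4,5], [3,5,7], [3,6,8], [3,7,8], [4,7,8], [5,6,8]

giving chain groups C_0 ≅ Z^8, C_1 ≅ Z^24, C_2 ≅ Z^16.

The boundary map ∂_1: C_1 → C_0 maps an edge to its endpoints' difference, ∂[p,q] = q − p. For instance
  ∂[3,4] = [4] − [3].
The 8×24 boundary matrix has rank 7 and Smith normal form diag(1,1,1,1,1,1,1).

∂_2: C_2 → C_1 acts by ∂[p,q,r] = [q,r] − [p,r] + [p,q]. For instance
  ∂[1,3,6] = [3,6] − [1,6] + [1,3],
  ∂[3,4,5] = [4,5] − [3,5] + [3,4].
The resulting 24×16 matrix has rank 15, and its Smith normal form has invariant factors (1,1,1,1,1,1,1,1,1,1,1,1,1,1,1).

Reading off H_k = ker ∂_k / im ∂_{k+1}:

  H_0: rank C_0 − rank ∂_1 = 8 − 7 = 1, and the invariant factors of ∂_1 are all 1, so H_0 ≅ Z.

(K is a triangulation of the torus T^2.)

H_0 = Z.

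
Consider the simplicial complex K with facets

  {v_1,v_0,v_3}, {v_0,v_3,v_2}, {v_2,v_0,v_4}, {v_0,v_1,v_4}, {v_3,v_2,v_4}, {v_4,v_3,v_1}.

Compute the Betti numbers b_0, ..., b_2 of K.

K has 5 vertices, 9 edges, 6 triangles.
rank ∂_0 = 0, rank ∂_1 = 4 ⇒ b_0 = 5 − 0 − 4 = 1; all invariant factors of ∂_1 are 1 so no torsion. So H_0 = Z.
rank ∂_1 = 4, rank ∂_2 = 5 ⇒ b_1 = 9 − 4 − 5 = 0; all invariant factors of ∂_2 are 1 so no torsion. So H_1 = 0.
rank ∂_2 = 5, rank ∂_3 = 0 ⇒ b_2 = 6 − 5 − 0 = 1. So H_2 = Z.

b_0 = 1, b_1 = 0, b_2 = 1.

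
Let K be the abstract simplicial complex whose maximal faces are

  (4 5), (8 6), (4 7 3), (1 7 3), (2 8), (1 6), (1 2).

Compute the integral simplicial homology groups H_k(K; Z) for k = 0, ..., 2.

H_0 ≅ Z,  H_1 ≅ Z,  H_2 = 0.

Take the total order 1 < 2 < 3 < 4 < 5 < 6 < 7 < 8 on the vertex set. Then K (dimension 2) consists of the simplices:

  0-simplices (8): [1], [2], [3], [4], [5], [6], [7], [8]
  1-simplices (10): [1,2], [1,3], [1,6], [1,7], [2,8], [3,4], [3,7], [4,5], [4,7], [6,8]
  2-simplices (2): [1,3,7], [3,4,7]

giving chain groups C_0 ≅ Z^8, C_1 ≅ Z^10, C_2 ≅ Z^2.

The boundary map ∂_1: C_1 → C_0 maps an edge to its endpoints' difference, ∂[p,q] = q − p. For instance
  ∂[1,7] = [7] − [1].
As a 8×10 matrix over Z this has rank 7, with invariant factors (1,1,1,1,1,1,1).

Boundary ∂_2: C_2 → C_1 sends each 2-simplex [p,q,r] to [q,r] − [p,r] + [p,q]. For instance
  ∂[1,3,7] = [3,7] − [1,7] + [1,3],
  ∂[3,4,7] = [4,7] − [3,7] + [3,4].
As a 10×2 matrix over Z this has rank 2, with invariant factors (1,1).

Reading off H_k = ker ∂_k / im ∂_{k+1}:

  H_0: rank C_0 − rank ∂_1 = 8 − 7 = 1, and the invariant factors of ∂_1 are all 1, so H_0 = Z.
  H_1: rank ker ∂_1 − rank ∂_2 = (10 − 7) − 2 = 1, and the invariant factors of ∂_2 are all 1, so H_1 = Z.
  H_2: rank ker ∂_2 − rank ∂_3 = (2 − 2) − 0 = 0, and there is no ∂_3, so H_2 = 0.

As a check, the Euler characteristic is 8 − 10 + 2 = 0, which agrees with 1 − 1 + 0 = 0.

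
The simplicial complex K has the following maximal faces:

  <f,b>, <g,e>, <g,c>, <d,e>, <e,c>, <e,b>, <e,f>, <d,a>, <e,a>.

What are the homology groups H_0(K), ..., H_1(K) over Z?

H_0 = Z,  H_1 = Z^3.

Take the total order a < b < c < d < e < f < g on the vertex set. Then K (dimension 1) consists of the simplices:

  0-simplices (7): a, b, c, d, e, f, g
  1-simplices (9): ad, ae, be, bf, ce, cg, de, ef, eg

giving chain groups C_0 ≅ Z^7, C_1 ≅ Z^9.

Boundary ∂_1: C_1 → C_0 sends each edge [p,q] (with p < q) to q − p. For instance
  ∂ad = d − a.
The 7×9 boundary matrix has rank 6 and Smith normal form diag(1,1,1,1,1,1).

Now H_k = ker ∂_k / im ∂_{k+1}, so:

  H_0: rank C_0 − rank ∂_1 = 7 − 6 = 1, and the invariant factors of ∂_1 are all 1, so H_0 ≅ Z.
  H_1: rank ker ∂_1 − rank ∂_2 = (9 − 6) − 0 = 3, and there is no ∂_2, so H_1 ≅ Z^3.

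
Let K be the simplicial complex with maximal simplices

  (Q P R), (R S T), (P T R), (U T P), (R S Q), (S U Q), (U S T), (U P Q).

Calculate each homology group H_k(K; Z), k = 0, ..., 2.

H_0 ≅ Z,  H_1 = 0,  H_2 ≅ Z.

Take the total order P < Q < R < S < T < U on the vertex set. Then K (dimension 2) consists of the simplices:

  0-simplices (6): P, Q, R, S, T, U
  1-simplices (12): PQ, PR, PT, PU, QR, QS, QU, RS, RT, ST, SU, TU
  2-simplices (8): PQR, PQU, PRT, PTU, QRS, QSU, RST, STU

Hence C_0 ≅ Z^6, C_1 ≅ Z^12, C_2 ≅ Z^8.

∂_1: C_1 → C_0 maps an edge to its endpoints' difference, ∂[p,q] = q − p. For instance
  ∂RT = T − R.
This gives a 6×12 integer matrix of rank 5; reducing to Smith normal form yields diagonal entries (1,1,1,1,1).

The boundary map ∂_2: C_2 → C_1 sends each 2-simplex [p,q,r] to [q,r] − [p,r] + [p,q]. For instance
  ∂RST = ST − RT + RS,
  ∂STU = TU − SU + ST.
The 12×8 boundary matrix has rank 7 and Smith normal form diag(1,1,1,1,1,1,1).

From H_k ≅ ker(∂_k) / im(∂_{k+1}) we obtain:

  H_0: rank C_0 − rank ∂_1 = 6 − 5 = 1, and the invariant factors of ∂_1 are all 1, so H_0 = Z.
  H_1: rank ker ∂_1 − rank ∂_2 = (12 − 5) − 7 = 0, and the invariant factors of ∂_2 are all 1, so H_1 = 0.
  H_2: rank ker ∂_2 − rank ∂_3 = (8 − 7) − 0 = 1, and there is no ∂_3, so H_2 = Z.

(K is a triangulation of the 2-sphere S^2.)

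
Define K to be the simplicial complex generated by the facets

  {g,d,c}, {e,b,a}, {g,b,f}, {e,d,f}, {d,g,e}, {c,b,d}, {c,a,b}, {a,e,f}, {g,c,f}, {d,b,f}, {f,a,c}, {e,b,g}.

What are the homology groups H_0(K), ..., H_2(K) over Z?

K has 7 vertices, 18 edges, 12 triangles.
rank ∂_0 = 0, rank ∂_1 = 6 ⇒ b_0 = 7 − 0 − 6 = 1; all invariant factors of ∂_1 are 1 so no torsion. So H_0 = Z.
rank ∂_1 = 6, rank ∂_2 = 12 ⇒ b_1 = 18 − 6 − 12 = 0; ∂_2 has invariant factor(s) [2] giving torsion. So H_1 = Z/2.
rank ∂_2 = 12, rank ∂_3 = 0 ⇒ b_2 = 12 − 12 − 0 = 0. So H_2 = 0.

H_0 ≅ Z,  H_1 ≅ Z/2,  H_2 = 0.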